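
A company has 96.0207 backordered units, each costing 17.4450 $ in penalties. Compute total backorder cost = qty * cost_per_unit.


Total = 96.0207 * 17.4450 = 1675.0811

1675.0811 $


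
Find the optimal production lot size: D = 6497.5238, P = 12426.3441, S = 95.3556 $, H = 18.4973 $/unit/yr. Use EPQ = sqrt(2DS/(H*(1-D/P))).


1 - D/P = 1 - 0.5229 = 0.4771
H*(1-D/P) = 8.8254
2DS = 1239150.5609
EPQ = sqrt(140407.6679) = 374.7101

374.7101 units


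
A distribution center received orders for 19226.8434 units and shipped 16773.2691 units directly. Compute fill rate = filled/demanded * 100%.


FR = 16773.2691 / 19226.8434 * 100 = 87.2388

87.2388%


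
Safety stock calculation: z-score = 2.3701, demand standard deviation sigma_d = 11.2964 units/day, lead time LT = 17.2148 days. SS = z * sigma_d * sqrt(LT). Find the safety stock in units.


sqrt(LT) = sqrt(17.2148) = 4.1491
SS = 2.3701 * 11.2964 * 4.1491 = 111.0856

111.0856 units


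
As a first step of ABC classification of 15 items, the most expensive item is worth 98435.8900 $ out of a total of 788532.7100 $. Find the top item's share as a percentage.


Top item = 98435.8900
Total = 788532.7100
Percentage = 98435.8900 / 788532.7100 * 100 = 12.4834

12.4834%


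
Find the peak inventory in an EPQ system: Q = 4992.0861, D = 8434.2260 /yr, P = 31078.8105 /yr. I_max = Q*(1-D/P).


D/P = 0.2714
1 - D/P = 0.7286
I_max = 4992.0861 * 0.7286 = 3637.3244

3637.3244 units


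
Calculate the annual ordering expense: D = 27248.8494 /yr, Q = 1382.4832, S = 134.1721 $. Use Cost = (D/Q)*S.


Number of orders = D/Q = 19.7101
Cost = 19.7101 * 134.1721 = 2644.5423

2644.5423 $/yr


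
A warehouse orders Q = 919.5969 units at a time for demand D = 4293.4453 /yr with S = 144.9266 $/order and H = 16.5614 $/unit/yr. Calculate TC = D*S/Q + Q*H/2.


Ordering cost = D*S/Q = 676.6382
Holding cost = Q*H/2 = 7614.9060
TC = 676.6382 + 7614.9060 = 8291.5443

8291.5443 $/yr


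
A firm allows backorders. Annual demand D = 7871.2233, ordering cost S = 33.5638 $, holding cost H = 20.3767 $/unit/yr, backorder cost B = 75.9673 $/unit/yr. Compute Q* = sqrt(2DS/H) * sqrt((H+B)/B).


sqrt(2DS/H) = 161.0292
sqrt((H+B)/B) = 1.1262
Q* = 161.0292 * 1.1262 = 181.3442

181.3442 units


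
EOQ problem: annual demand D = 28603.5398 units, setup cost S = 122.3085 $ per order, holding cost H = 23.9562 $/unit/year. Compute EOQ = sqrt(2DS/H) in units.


2*D*S = 2 * 28603.5398 * 122.3085 = 6996912.0953
2*D*S/H = 292071.0336
EOQ = sqrt(292071.0336) = 540.4360

540.4360 units


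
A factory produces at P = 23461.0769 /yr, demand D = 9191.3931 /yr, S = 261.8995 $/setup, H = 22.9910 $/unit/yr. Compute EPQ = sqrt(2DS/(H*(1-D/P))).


1 - D/P = 1 - 0.3918 = 0.6082
H*(1-D/P) = 13.9838
2DS = 4814442.5144
EPQ = sqrt(344287.8823) = 586.7605

586.7605 units


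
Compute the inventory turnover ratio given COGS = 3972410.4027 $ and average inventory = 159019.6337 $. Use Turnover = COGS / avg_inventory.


Turnover = 3972410.4027 / 159019.6337 = 24.9806

24.9806


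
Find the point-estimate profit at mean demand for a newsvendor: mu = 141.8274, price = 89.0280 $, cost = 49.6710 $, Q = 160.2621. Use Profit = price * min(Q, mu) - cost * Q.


Sales at mu = min(160.2621, 141.8274) = 141.8274
Revenue = 89.0280 * 141.8274 = 12626.6098
Total cost = 49.6710 * 160.2621 = 7960.3788
Profit = 12626.6098 - 7960.3788 = 4666.2310

4666.2310 $


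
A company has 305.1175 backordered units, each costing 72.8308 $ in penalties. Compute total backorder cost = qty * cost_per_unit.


Total = 305.1175 * 72.8308 = 22221.9516

22221.9516 $


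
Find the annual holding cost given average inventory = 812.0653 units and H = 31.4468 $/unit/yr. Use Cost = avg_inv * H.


Cost = 812.0653 * 31.4468 = 25536.8551

25536.8551 $/yr


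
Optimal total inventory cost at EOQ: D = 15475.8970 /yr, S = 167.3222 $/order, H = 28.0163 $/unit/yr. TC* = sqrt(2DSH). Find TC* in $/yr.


2*D*S*H = 145094239.8817
TC* = sqrt(145094239.8817) = 12045.5070

12045.5070 $/yr


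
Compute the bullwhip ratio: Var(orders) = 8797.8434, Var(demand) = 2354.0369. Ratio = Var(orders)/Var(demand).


BW = 8797.8434 / 2354.0369 = 3.7373

3.7373


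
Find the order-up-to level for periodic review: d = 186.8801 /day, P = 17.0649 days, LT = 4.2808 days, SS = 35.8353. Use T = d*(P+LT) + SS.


P + LT = 21.3457
d*(P+LT) = 186.8801 * 21.3457 = 3989.0866
T = 3989.0866 + 35.8353 = 4024.9219

4024.9219 units


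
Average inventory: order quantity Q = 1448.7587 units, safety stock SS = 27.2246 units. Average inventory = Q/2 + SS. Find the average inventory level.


Q/2 = 724.3794
Avg = 724.3794 + 27.2246 = 751.6040

751.6040 units


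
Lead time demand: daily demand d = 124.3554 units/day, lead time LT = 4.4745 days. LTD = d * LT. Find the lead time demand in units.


LTD = 124.3554 * 4.4745 = 556.4282

556.4282 units


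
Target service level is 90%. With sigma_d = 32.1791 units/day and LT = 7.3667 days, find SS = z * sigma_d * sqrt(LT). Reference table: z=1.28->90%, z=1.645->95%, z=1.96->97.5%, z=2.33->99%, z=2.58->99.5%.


From the table, SL = 90% corresponds to z = 1.28
sqrt(LT) = sqrt(7.3667) = 2.7142
SS = 1.28 * 32.1791 * 2.7142 = 111.7945

111.7945 units


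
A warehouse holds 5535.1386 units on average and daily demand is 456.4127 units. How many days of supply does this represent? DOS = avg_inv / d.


DOS = 5535.1386 / 456.4127 = 12.1275

12.1275 days


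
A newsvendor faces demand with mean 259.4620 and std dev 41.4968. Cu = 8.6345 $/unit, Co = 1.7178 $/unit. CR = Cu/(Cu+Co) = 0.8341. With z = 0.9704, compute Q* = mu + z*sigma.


CR = Cu/(Cu+Co) = 8.6345/(8.6345+1.7178) = 0.8341
z = 0.9704
Q* = 259.4620 + 0.9704 * 41.4968 = 299.7305

299.7305 units


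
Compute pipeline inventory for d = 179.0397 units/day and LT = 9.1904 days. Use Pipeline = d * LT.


Pipeline = 179.0397 * 9.1904 = 1645.4465

1645.4465 units


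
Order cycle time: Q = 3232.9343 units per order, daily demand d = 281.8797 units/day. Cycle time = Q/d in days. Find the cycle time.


Cycle = 3232.9343 / 281.8797 = 11.4692

11.4692 days


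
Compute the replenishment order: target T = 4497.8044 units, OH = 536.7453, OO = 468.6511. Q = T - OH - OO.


Inventory position = OH + OO = 536.7453 + 468.6511 = 1005.3964
Q = 4497.8044 - 1005.3964 = 3492.4080

3492.4080 units


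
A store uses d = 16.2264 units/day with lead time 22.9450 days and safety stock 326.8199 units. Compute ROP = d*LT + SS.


d*LT = 16.2264 * 22.9450 = 372.3147
ROP = 372.3147 + 326.8199 = 699.1346

699.1346 units


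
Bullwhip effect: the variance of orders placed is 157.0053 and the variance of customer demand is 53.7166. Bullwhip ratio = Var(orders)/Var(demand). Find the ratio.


BW = 157.0053 / 53.7166 = 2.9228

2.9228


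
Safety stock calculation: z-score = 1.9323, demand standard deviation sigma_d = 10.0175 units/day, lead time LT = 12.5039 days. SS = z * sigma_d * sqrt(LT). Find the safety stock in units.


sqrt(LT) = sqrt(12.5039) = 3.5361
SS = 1.9323 * 10.0175 * 3.5361 = 68.4474

68.4474 units


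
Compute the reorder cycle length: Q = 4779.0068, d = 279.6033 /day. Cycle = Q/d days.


Cycle = 4779.0068 / 279.6033 = 17.0921

17.0921 days


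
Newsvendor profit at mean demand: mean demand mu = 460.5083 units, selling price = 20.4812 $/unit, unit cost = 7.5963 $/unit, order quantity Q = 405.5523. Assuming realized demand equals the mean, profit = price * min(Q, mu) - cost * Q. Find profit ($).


Sales at mu = min(405.5523, 460.5083) = 405.5523
Revenue = 20.4812 * 405.5523 = 8306.1978
Total cost = 7.5963 * 405.5523 = 3080.6969
Profit = 8306.1978 - 3080.6969 = 5225.5008

5225.5008 $


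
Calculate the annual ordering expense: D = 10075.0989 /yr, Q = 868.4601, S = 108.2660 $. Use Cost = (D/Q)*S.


Number of orders = D/Q = 11.6011
Cost = 11.6011 * 108.2660 = 1256.0055

1256.0055 $/yr


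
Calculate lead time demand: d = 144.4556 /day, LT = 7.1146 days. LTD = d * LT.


LTD = 144.4556 * 7.1146 = 1027.7438

1027.7438 units


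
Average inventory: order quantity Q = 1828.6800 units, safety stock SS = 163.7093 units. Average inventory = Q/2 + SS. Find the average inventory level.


Q/2 = 914.3400
Avg = 914.3400 + 163.7093 = 1078.0493

1078.0493 units


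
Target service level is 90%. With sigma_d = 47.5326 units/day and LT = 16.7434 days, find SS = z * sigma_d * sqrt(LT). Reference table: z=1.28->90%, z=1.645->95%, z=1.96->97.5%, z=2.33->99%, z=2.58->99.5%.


From the table, SL = 90% corresponds to z = 1.28
sqrt(LT) = sqrt(16.7434) = 4.0919
SS = 1.28 * 47.5326 * 4.0919 = 248.9564

248.9564 units


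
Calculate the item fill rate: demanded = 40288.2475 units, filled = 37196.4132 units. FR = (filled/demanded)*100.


FR = 37196.4132 / 40288.2475 * 100 = 92.3257

92.3257%


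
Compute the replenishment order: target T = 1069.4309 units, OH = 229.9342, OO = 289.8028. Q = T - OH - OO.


Inventory position = OH + OO = 229.9342 + 289.8028 = 519.7370
Q = 1069.4309 - 519.7370 = 549.6939

549.6939 units


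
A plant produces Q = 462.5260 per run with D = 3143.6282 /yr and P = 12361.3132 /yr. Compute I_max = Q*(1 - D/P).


D/P = 0.2543
1 - D/P = 0.7457
I_max = 462.5260 * 0.7457 = 344.9002

344.9002 units


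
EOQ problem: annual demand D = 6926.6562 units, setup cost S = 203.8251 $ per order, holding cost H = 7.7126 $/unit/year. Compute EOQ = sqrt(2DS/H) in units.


2*D*S = 2 * 6926.6562 * 203.8251 = 2823652.7853
2*D*S/H = 366109.0664
EOQ = sqrt(366109.0664) = 605.0695

605.0695 units


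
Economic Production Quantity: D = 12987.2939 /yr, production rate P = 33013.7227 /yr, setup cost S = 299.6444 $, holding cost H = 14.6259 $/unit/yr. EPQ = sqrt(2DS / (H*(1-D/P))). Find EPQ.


1 - D/P = 1 - 0.3934 = 0.6066
H*(1-D/P) = 8.8722
2DS = 7783139.7766
EPQ = sqrt(877249.6799) = 936.6161

936.6161 units


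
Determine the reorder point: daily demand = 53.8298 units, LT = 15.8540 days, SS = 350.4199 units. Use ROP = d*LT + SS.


d*LT = 53.8298 * 15.8540 = 853.4176
ROP = 853.4176 + 350.4199 = 1203.8375

1203.8375 units


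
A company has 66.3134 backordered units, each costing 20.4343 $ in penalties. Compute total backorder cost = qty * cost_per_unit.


Total = 66.3134 * 20.4343 = 1355.0679

1355.0679 $


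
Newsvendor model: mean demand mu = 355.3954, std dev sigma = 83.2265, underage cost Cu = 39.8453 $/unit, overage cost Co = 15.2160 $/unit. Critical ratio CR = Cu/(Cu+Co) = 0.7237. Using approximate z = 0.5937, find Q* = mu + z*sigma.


CR = Cu/(Cu+Co) = 39.8453/(39.8453+15.2160) = 0.7237
z = 0.5937
Q* = 355.3954 + 0.5937 * 83.2265 = 404.8070

404.8070 units


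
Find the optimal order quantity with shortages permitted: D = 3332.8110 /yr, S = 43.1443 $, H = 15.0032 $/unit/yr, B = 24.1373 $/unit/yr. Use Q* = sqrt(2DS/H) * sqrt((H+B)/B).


sqrt(2DS/H) = 138.4491
sqrt((H+B)/B) = 1.2734
Q* = 138.4491 * 1.2734 = 176.3027

176.3027 units


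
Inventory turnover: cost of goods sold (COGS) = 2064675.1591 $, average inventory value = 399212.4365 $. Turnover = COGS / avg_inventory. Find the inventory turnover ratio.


Turnover = 2064675.1591 / 399212.4365 = 5.1719

5.1719


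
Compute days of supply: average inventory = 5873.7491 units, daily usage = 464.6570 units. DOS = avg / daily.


DOS = 5873.7491 / 464.6570 = 12.6410

12.6410 days


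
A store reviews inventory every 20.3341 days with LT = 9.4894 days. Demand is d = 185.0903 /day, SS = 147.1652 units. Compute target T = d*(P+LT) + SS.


P + LT = 29.8235
d*(P+LT) = 185.0903 * 29.8235 = 5520.0406
T = 5520.0406 + 147.1652 = 5667.2058

5667.2058 units


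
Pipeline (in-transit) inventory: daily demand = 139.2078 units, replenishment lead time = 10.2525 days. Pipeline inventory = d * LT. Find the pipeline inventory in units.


Pipeline = 139.2078 * 10.2525 = 1427.2280

1427.2280 units


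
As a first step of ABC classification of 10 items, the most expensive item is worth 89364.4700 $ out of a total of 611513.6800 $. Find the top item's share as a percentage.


Top item = 89364.4700
Total = 611513.6800
Percentage = 89364.4700 / 611513.6800 * 100 = 14.6137

14.6137%


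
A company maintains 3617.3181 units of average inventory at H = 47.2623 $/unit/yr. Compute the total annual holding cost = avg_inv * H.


Cost = 3617.3181 * 47.2623 = 170962.7732

170962.7732 $/yr


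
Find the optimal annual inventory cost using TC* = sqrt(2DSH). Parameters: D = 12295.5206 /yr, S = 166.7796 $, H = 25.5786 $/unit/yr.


2*D*S*H = 104905103.3040
TC* = sqrt(104905103.3040) = 10242.3192

10242.3192 $/yr


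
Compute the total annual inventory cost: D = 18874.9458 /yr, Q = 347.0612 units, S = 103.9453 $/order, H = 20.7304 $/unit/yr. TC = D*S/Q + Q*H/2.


Ordering cost = D*S/Q = 5653.0719
Holding cost = Q*H/2 = 3597.3588
TC = 5653.0719 + 3597.3588 = 9250.4306

9250.4306 $/yr


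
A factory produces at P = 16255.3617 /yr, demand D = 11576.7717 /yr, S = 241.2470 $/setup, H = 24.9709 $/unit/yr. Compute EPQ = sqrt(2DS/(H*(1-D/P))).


1 - D/P = 1 - 0.7122 = 0.2878
H*(1-D/P) = 7.1871
2DS = 5585722.8846
EPQ = sqrt(777189.3482) = 881.5834

881.5834 units


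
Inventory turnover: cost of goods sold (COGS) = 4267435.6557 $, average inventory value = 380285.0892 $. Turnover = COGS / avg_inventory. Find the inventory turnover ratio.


Turnover = 4267435.6557 / 380285.0892 = 11.2217

11.2217


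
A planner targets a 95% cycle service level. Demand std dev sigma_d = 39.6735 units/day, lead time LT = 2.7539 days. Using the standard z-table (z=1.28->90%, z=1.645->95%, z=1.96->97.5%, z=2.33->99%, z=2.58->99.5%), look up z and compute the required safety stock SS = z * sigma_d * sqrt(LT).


From the table, SL = 95% corresponds to z = 1.645
sqrt(LT) = sqrt(2.7539) = 1.6595
SS = 1.645 * 39.6735 * 1.6595 = 108.3030

108.3030 units


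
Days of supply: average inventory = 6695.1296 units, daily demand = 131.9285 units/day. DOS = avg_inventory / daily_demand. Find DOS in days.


DOS = 6695.1296 / 131.9285 = 50.7482

50.7482 days


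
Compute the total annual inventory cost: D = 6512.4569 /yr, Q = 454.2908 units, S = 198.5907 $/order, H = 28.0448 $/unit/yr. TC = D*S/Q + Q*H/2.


Ordering cost = D*S/Q = 2846.8844
Holding cost = Q*H/2 = 6370.2473
TC = 2846.8844 + 6370.2473 = 9217.1317

9217.1317 $/yr


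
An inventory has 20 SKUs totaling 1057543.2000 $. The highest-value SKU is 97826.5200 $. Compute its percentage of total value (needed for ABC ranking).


Top item = 97826.5200
Total = 1057543.2000
Percentage = 97826.5200 / 1057543.2000 * 100 = 9.2504

9.2504%


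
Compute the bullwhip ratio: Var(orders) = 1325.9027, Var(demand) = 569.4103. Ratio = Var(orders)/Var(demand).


BW = 1325.9027 / 569.4103 = 2.3286

2.3286


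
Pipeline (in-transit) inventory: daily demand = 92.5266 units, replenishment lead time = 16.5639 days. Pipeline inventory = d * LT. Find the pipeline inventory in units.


Pipeline = 92.5266 * 16.5639 = 1532.6013

1532.6013 units


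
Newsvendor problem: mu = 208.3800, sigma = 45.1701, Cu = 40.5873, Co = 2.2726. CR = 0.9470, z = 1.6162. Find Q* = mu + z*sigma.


CR = Cu/(Cu+Co) = 40.5873/(40.5873+2.2726) = 0.9470
z = 1.6162
Q* = 208.3800 + 1.6162 * 45.1701 = 281.3839

281.3839 units


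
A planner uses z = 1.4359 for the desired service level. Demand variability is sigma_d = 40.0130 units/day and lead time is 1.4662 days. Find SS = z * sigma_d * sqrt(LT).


sqrt(LT) = sqrt(1.4662) = 1.2109
SS = 1.4359 * 40.0130 * 1.2109 = 69.5700

69.5700 units


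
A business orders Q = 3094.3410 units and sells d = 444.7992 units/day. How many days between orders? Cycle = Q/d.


Cycle = 3094.3410 / 444.7992 = 6.9567

6.9567 days


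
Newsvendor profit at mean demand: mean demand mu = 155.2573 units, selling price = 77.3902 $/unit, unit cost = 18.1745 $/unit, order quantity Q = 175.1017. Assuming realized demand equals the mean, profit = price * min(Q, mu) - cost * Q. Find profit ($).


Sales at mu = min(175.1017, 155.2573) = 155.2573
Revenue = 77.3902 * 155.2573 = 12015.3935
Total cost = 18.1745 * 175.1017 = 3182.3858
Profit = 12015.3935 - 3182.3858 = 8833.0077

8833.0077 $


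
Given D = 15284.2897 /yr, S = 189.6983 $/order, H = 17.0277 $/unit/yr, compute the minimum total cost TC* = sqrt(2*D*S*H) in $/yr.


2*D*S*H = 98740355.2441
TC* = sqrt(98740355.2441) = 9936.8182

9936.8182 $/yr


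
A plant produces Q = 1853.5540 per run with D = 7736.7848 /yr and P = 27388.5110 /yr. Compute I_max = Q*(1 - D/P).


D/P = 0.2825
1 - D/P = 0.7175
I_max = 1853.5540 * 0.7175 = 1329.9568

1329.9568 units


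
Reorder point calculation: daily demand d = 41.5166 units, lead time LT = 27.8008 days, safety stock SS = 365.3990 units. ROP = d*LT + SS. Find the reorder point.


d*LT = 41.5166 * 27.8008 = 1154.1947
ROP = 1154.1947 + 365.3990 = 1519.5937

1519.5937 units


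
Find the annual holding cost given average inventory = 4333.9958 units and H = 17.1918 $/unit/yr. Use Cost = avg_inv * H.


Cost = 4333.9958 * 17.1918 = 74509.1890

74509.1890 $/yr


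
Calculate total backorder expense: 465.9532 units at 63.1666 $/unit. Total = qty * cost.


Total = 465.9532 * 63.1666 = 29432.6794

29432.6794 $


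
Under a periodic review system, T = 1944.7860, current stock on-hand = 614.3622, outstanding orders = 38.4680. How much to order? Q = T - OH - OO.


Inventory position = OH + OO = 614.3622 + 38.4680 = 652.8302
Q = 1944.7860 - 652.8302 = 1291.9558

1291.9558 units


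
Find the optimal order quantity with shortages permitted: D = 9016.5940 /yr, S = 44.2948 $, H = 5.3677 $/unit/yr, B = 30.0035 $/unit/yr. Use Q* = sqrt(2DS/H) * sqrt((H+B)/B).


sqrt(2DS/H) = 385.7612
sqrt((H+B)/B) = 1.0858
Q* = 385.7612 * 1.0858 = 418.8490

418.8490 units


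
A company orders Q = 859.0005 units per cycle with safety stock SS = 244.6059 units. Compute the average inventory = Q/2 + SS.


Q/2 = 429.5002
Avg = 429.5002 + 244.6059 = 674.1061

674.1061 units


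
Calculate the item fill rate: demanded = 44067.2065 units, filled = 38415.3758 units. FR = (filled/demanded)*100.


FR = 38415.3758 / 44067.2065 * 100 = 87.1745

87.1745%


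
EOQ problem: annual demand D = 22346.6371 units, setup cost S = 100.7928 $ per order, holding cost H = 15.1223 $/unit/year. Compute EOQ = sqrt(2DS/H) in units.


2*D*S = 2 * 22346.6371 * 100.7928 = 4504760.2478
2*D*S/H = 297888.5651
EOQ = sqrt(297888.5651) = 545.7917

545.7917 units


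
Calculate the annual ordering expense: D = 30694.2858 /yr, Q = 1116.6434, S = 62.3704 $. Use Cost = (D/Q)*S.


Number of orders = D/Q = 27.4880
Cost = 27.4880 * 62.3704 = 1714.4371

1714.4371 $/yr


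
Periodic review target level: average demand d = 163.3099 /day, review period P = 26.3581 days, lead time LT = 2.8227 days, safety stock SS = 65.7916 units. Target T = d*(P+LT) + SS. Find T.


P + LT = 29.1808
d*(P+LT) = 163.3099 * 29.1808 = 4765.5135
T = 4765.5135 + 65.7916 = 4831.3051

4831.3051 units


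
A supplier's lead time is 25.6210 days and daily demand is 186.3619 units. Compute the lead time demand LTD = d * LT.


LTD = 186.3619 * 25.6210 = 4774.7782

4774.7782 units


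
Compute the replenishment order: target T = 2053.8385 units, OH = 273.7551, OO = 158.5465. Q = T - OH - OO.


Inventory position = OH + OO = 273.7551 + 158.5465 = 432.3016
Q = 2053.8385 - 432.3016 = 1621.5369

1621.5369 units


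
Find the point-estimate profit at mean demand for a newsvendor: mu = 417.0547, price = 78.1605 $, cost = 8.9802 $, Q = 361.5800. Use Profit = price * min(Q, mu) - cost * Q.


Sales at mu = min(361.5800, 417.0547) = 361.5800
Revenue = 78.1605 * 361.5800 = 28261.2736
Total cost = 8.9802 * 361.5800 = 3247.0607
Profit = 28261.2736 - 3247.0607 = 25014.2129

25014.2129 $


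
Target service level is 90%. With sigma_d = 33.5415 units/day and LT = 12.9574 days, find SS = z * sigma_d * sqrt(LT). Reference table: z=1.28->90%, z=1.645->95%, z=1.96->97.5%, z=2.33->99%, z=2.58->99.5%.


From the table, SL = 90% corresponds to z = 1.28
sqrt(LT) = sqrt(12.9574) = 3.5996
SS = 1.28 * 33.5415 * 3.5996 = 154.5437

154.5437 units


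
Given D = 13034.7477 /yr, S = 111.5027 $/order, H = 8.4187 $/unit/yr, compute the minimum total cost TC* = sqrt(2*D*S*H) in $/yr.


2*D*S*H = 24471638.1654
TC* = sqrt(24471638.1654) = 4946.8817

4946.8817 $/yr


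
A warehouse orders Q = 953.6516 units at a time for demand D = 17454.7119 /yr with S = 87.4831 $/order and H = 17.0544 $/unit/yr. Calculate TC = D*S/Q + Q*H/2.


Ordering cost = D*S/Q = 1601.2056
Holding cost = Q*H/2 = 8131.9779
TC = 1601.2056 + 8131.9779 = 9733.1835

9733.1835 $/yr


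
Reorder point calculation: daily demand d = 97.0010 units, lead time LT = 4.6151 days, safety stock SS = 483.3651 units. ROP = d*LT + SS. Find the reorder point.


d*LT = 97.0010 * 4.6151 = 447.6693
ROP = 447.6693 + 483.3651 = 931.0344

931.0344 units


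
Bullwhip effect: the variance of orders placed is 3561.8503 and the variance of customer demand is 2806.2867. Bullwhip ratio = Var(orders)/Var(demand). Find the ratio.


BW = 3561.8503 / 2806.2867 = 1.2692

1.2692


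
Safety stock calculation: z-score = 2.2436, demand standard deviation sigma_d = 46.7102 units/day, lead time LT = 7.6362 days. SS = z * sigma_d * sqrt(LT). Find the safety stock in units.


sqrt(LT) = sqrt(7.6362) = 2.7634
SS = 2.2436 * 46.7102 * 2.7634 = 289.5982

289.5982 units


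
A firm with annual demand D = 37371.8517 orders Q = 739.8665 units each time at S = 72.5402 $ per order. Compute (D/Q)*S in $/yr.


Number of orders = D/Q = 50.5116
Cost = 50.5116 * 72.5402 = 3664.1226

3664.1226 $/yr


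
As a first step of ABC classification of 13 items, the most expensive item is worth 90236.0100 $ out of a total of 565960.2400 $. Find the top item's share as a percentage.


Top item = 90236.0100
Total = 565960.2400
Percentage = 90236.0100 / 565960.2400 * 100 = 15.9439

15.9439%


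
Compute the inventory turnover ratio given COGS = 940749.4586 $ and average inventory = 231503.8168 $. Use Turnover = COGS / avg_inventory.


Turnover = 940749.4586 / 231503.8168 = 4.0636

4.0636


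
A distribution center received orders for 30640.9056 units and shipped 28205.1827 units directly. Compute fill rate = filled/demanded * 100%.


FR = 28205.1827 / 30640.9056 * 100 = 92.0507

92.0507%


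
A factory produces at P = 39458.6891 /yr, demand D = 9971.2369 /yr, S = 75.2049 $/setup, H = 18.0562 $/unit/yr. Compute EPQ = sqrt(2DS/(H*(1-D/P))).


1 - D/P = 1 - 0.2527 = 0.7473
H*(1-D/P) = 13.4934
2DS = 1499771.7479
EPQ = sqrt(111148.6558) = 333.3896

333.3896 units


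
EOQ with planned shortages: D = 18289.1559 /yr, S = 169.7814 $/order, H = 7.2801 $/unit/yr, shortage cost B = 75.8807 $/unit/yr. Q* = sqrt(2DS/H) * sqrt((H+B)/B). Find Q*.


sqrt(2DS/H) = 923.6091
sqrt((H+B)/B) = 1.0469
Q* = 923.6091 * 1.0469 = 966.9007

966.9007 units


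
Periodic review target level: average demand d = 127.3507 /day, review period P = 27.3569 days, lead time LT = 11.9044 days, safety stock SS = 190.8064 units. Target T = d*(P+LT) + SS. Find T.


P + LT = 39.2613
d*(P+LT) = 127.3507 * 39.2613 = 4999.9540
T = 4999.9540 + 190.8064 = 5190.7604

5190.7604 units


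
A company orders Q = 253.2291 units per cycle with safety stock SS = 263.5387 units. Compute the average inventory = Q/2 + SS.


Q/2 = 126.6145
Avg = 126.6145 + 263.5387 = 390.1533

390.1533 units


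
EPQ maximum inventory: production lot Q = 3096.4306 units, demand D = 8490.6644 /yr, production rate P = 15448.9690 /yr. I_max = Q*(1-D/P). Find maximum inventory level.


D/P = 0.5496
1 - D/P = 0.4504
I_max = 3096.4306 * 0.4504 = 1394.6502

1394.6502 units


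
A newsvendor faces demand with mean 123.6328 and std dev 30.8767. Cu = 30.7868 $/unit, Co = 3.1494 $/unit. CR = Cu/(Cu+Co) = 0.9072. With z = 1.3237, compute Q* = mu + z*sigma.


CR = Cu/(Cu+Co) = 30.7868/(30.7868+3.1494) = 0.9072
z = 1.3237
Q* = 123.6328 + 1.3237 * 30.8767 = 164.5043

164.5043 units


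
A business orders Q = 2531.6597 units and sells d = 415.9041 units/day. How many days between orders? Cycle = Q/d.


Cycle = 2531.6597 / 415.9041 = 6.0871

6.0871 days


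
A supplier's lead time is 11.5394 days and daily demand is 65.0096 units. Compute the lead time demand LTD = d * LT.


LTD = 65.0096 * 11.5394 = 750.1718

750.1718 units


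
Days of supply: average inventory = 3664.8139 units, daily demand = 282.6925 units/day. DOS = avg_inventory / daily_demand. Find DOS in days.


DOS = 3664.8139 / 282.6925 = 12.9640

12.9640 days


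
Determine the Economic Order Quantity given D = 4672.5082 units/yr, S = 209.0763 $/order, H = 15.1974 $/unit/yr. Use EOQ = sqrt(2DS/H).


2*D*S = 2 * 4672.5082 * 209.0763 = 1953821.4524
2*D*S/H = 128562.8760
EOQ = sqrt(128562.8760) = 358.5567

358.5567 units


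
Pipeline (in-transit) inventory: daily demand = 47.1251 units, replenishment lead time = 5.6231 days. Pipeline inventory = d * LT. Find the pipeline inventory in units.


Pipeline = 47.1251 * 5.6231 = 264.9891

264.9891 units


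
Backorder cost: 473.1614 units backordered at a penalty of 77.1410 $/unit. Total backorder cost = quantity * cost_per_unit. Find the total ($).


Total = 473.1614 * 77.1410 = 36500.1436

36500.1436 $


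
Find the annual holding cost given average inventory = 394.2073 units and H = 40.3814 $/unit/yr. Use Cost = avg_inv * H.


Cost = 394.2073 * 40.3814 = 15918.6427

15918.6427 $/yr


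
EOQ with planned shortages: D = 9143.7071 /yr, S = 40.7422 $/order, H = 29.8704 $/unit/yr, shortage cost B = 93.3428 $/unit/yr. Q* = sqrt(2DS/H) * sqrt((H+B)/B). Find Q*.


sqrt(2DS/H) = 157.9348
sqrt((H+B)/B) = 1.1489
Q* = 157.9348 * 1.1489 = 181.4538

181.4538 units


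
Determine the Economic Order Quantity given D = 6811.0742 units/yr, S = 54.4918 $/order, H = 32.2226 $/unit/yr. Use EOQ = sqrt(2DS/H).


2*D*S = 2 * 6811.0742 * 54.4918 = 742295.3862
2*D*S/H = 23036.4833
EOQ = sqrt(23036.4833) = 151.7777

151.7777 units


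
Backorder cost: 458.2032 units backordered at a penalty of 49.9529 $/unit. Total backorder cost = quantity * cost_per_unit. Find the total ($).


Total = 458.2032 * 49.9529 = 22888.5786

22888.5786 $


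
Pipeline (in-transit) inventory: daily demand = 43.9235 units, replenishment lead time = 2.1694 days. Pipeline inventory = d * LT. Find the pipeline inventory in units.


Pipeline = 43.9235 * 2.1694 = 95.2876

95.2876 units


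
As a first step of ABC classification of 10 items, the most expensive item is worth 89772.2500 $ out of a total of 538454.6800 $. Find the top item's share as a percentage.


Top item = 89772.2500
Total = 538454.6800
Percentage = 89772.2500 / 538454.6800 * 100 = 16.6722

16.6722%


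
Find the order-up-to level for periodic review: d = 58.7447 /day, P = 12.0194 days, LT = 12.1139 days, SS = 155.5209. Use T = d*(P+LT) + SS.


P + LT = 24.1333
d*(P+LT) = 58.7447 * 24.1333 = 1417.7035
T = 1417.7035 + 155.5209 = 1573.2244

1573.2244 units


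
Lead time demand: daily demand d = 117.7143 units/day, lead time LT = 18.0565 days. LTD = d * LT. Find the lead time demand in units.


LTD = 117.7143 * 18.0565 = 2125.5083

2125.5083 units


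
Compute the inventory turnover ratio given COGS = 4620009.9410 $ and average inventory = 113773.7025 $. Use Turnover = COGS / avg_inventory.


Turnover = 4620009.9410 / 113773.7025 = 40.6070

40.6070


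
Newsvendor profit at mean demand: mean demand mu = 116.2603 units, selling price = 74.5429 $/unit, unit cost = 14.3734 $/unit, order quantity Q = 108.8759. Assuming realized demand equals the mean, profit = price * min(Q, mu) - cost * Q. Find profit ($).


Sales at mu = min(108.8759, 116.2603) = 108.8759
Revenue = 74.5429 * 108.8759 = 8115.9253
Total cost = 14.3734 * 108.8759 = 1564.9169
Profit = 8115.9253 - 1564.9169 = 6551.0085

6551.0085 $


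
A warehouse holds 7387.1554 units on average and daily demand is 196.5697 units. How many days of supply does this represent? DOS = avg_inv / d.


DOS = 7387.1554 / 196.5697 = 37.5803

37.5803 days


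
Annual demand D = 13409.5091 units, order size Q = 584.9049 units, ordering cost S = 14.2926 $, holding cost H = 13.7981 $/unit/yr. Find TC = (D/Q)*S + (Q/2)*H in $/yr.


Ordering cost = D*S/Q = 327.6716
Holding cost = Q*H/2 = 4035.2882
TC = 327.6716 + 4035.2882 = 4362.9598

4362.9598 $/yr


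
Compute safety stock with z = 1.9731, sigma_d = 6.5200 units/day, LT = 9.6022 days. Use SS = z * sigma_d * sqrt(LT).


sqrt(LT) = sqrt(9.6022) = 3.0987
SS = 1.9731 * 6.5200 * 3.0987 = 39.8641

39.8641 units


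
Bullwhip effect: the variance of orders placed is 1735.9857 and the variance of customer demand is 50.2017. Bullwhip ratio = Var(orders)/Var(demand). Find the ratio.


BW = 1735.9857 / 50.2017 = 34.5802

34.5802


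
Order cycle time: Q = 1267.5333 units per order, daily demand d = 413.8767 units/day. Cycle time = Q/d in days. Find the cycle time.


Cycle = 1267.5333 / 413.8767 = 3.0626

3.0626 days


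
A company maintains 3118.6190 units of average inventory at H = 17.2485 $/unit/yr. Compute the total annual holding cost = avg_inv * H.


Cost = 3118.6190 * 17.2485 = 53791.4998

53791.4998 $/yr


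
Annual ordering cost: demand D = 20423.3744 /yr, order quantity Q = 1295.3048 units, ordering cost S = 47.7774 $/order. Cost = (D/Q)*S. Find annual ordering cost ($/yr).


Number of orders = D/Q = 15.7672
Cost = 15.7672 * 47.7774 = 753.3175

753.3175 $/yr


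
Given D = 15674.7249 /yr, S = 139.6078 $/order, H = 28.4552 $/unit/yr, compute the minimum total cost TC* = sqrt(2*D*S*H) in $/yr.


2*D*S*H = 124537817.0352
TC* = sqrt(124537817.0352) = 11159.6513

11159.6513 $/yr


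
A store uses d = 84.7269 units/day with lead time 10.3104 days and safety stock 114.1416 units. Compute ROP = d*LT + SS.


d*LT = 84.7269 * 10.3104 = 873.5682
ROP = 873.5682 + 114.1416 = 987.7098

987.7098 units


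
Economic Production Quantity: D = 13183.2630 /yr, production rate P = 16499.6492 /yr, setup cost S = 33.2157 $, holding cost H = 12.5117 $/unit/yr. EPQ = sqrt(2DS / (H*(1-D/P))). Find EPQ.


1 - D/P = 1 - 0.7990 = 0.2010
H*(1-D/P) = 2.5148
2DS = 875782.6177
EPQ = sqrt(348248.7851) = 590.1261

590.1261 units


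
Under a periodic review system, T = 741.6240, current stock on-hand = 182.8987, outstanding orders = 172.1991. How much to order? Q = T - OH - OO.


Inventory position = OH + OO = 182.8987 + 172.1991 = 355.0978
Q = 741.6240 - 355.0978 = 386.5262

386.5262 units


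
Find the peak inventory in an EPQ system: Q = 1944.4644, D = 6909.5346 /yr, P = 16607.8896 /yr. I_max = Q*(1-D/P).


D/P = 0.4160
1 - D/P = 0.5840
I_max = 1944.4644 * 0.5840 = 1135.4908

1135.4908 units


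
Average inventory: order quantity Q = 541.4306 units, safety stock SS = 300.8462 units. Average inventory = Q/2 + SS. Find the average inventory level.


Q/2 = 270.7153
Avg = 270.7153 + 300.8462 = 571.5615

571.5615 units


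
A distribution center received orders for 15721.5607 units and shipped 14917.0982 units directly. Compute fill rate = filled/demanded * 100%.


FR = 14917.0982 / 15721.5607 * 100 = 94.8831

94.8831%


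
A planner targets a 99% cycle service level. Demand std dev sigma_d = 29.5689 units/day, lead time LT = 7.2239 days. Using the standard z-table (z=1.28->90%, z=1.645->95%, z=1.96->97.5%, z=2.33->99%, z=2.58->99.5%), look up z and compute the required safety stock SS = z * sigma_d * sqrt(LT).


From the table, SL = 99% corresponds to z = 2.33
sqrt(LT) = sqrt(7.2239) = 2.6877
SS = 2.33 * 29.5689 * 2.6877 = 185.1727

185.1727 units


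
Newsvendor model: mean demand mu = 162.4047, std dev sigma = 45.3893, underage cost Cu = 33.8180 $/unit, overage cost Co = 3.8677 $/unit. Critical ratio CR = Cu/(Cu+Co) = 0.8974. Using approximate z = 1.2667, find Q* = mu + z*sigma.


CR = Cu/(Cu+Co) = 33.8180/(33.8180+3.8677) = 0.8974
z = 1.2667
Q* = 162.4047 + 1.2667 * 45.3893 = 219.8993

219.8993 units


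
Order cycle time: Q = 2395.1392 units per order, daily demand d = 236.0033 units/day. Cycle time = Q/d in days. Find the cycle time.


Cycle = 2395.1392 / 236.0033 = 10.1488

10.1488 days


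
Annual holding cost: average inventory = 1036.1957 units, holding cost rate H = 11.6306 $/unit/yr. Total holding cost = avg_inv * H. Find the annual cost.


Cost = 1036.1957 * 11.6306 = 12051.5777

12051.5777 $/yr


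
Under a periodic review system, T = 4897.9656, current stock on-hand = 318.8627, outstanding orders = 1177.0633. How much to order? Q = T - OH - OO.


Inventory position = OH + OO = 318.8627 + 1177.0633 = 1495.9260
Q = 4897.9656 - 1495.9260 = 3402.0396

3402.0396 units


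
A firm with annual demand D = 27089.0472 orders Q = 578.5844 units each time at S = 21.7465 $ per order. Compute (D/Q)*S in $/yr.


Number of orders = D/Q = 46.8195
Cost = 46.8195 * 21.7465 = 1018.1608

1018.1608 $/yr


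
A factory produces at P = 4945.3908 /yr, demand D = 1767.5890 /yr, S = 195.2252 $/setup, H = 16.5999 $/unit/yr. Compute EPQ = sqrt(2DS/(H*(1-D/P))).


1 - D/P = 1 - 0.3574 = 0.6426
H*(1-D/P) = 10.6667
2DS = 690155.8321
EPQ = sqrt(64701.6715) = 254.3652

254.3652 units


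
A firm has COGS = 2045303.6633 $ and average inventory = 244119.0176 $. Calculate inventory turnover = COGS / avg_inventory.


Turnover = 2045303.6633 / 244119.0176 = 8.3783

8.3783


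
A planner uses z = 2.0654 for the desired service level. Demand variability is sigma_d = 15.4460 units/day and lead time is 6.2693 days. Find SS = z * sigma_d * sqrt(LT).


sqrt(LT) = sqrt(6.2693) = 2.5039
SS = 2.0654 * 15.4460 * 2.5039 = 79.8785

79.8785 units


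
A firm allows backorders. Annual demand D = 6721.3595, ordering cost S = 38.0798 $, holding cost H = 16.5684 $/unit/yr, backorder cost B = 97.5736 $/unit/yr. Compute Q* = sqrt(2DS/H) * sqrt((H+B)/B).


sqrt(2DS/H) = 175.7724
sqrt((H+B)/B) = 1.0816
Q* = 175.7724 * 1.0816 = 190.1110

190.1110 units


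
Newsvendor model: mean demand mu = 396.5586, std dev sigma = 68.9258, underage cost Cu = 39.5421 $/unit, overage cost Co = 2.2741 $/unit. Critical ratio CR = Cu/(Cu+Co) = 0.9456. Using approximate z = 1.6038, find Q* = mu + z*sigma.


CR = Cu/(Cu+Co) = 39.5421/(39.5421+2.2741) = 0.9456
z = 1.6038
Q* = 396.5586 + 1.6038 * 68.9258 = 507.1018

507.1018 units


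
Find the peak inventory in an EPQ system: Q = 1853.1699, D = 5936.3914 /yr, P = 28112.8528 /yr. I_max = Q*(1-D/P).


D/P = 0.2112
1 - D/P = 0.7888
I_max = 1853.1699 * 0.7888 = 1461.8492

1461.8492 units


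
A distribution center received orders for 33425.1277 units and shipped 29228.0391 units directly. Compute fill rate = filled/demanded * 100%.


FR = 29228.0391 / 33425.1277 * 100 = 87.4433

87.4433%


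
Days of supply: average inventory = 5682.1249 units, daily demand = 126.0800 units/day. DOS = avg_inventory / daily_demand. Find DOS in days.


DOS = 5682.1249 / 126.0800 = 45.0676

45.0676 days


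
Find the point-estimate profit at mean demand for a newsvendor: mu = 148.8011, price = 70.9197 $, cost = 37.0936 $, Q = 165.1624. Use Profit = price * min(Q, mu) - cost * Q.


Sales at mu = min(165.1624, 148.8011) = 148.8011
Revenue = 70.9197 * 148.8011 = 10552.9294
Total cost = 37.0936 * 165.1624 = 6126.4680
Profit = 10552.9294 - 6126.4680 = 4426.4614

4426.4614 $


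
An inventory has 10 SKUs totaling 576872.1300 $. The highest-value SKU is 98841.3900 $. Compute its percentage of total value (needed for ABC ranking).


Top item = 98841.3900
Total = 576872.1300
Percentage = 98841.3900 / 576872.1300 * 100 = 17.1340

17.1340%


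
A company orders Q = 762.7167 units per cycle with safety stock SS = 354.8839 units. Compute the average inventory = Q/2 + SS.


Q/2 = 381.3583
Avg = 381.3583 + 354.8839 = 736.2423

736.2423 units


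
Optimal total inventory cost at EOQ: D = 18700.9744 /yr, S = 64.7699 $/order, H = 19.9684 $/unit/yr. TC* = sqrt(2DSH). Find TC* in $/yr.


2*D*S*H = 48373858.0243
TC* = sqrt(48373858.0243) = 6955.1318

6955.1318 $/yr


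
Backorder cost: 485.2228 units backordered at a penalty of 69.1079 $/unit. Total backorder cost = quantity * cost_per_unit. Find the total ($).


Total = 485.2228 * 69.1079 = 33532.7287

33532.7287 $


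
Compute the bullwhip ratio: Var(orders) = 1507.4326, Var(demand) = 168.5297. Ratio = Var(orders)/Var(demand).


BW = 1507.4326 / 168.5297 = 8.9446

8.9446


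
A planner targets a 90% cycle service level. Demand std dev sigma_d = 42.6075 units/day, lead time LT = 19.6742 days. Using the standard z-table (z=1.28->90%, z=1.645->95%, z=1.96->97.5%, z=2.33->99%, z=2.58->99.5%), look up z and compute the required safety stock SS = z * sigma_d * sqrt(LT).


From the table, SL = 90% corresponds to z = 1.28
sqrt(LT) = sqrt(19.6742) = 4.4356
SS = 1.28 * 42.6075 * 4.4356 = 241.9048

241.9048 units


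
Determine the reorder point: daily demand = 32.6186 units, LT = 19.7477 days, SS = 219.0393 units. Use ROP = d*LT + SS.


d*LT = 32.6186 * 19.7477 = 644.1423
ROP = 644.1423 + 219.0393 = 863.1816

863.1816 units


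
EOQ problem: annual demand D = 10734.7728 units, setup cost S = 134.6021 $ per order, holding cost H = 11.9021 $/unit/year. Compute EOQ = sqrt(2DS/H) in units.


2*D*S = 2 * 10734.7728 * 134.6021 = 2889845.9238
2*D*S/H = 242801.3480
EOQ = sqrt(242801.3480) = 492.7488

492.7488 units


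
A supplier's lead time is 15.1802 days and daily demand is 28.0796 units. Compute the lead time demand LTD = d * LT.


LTD = 28.0796 * 15.1802 = 426.2539

426.2539 units


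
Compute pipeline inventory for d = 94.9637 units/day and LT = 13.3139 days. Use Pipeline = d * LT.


Pipeline = 94.9637 * 13.3139 = 1264.3372

1264.3372 units


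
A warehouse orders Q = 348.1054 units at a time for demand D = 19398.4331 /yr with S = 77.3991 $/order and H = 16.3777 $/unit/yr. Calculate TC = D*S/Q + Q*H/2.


Ordering cost = D*S/Q = 4313.1226
Holding cost = Q*H/2 = 2850.5829
TC = 4313.1226 + 2850.5829 = 7163.7055

7163.7055 $/yr


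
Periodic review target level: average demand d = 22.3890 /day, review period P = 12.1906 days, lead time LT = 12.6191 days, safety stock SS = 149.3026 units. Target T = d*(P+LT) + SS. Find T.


P + LT = 24.8097
d*(P+LT) = 22.3890 * 24.8097 = 555.4644
T = 555.4644 + 149.3026 = 704.7670

704.7670 units


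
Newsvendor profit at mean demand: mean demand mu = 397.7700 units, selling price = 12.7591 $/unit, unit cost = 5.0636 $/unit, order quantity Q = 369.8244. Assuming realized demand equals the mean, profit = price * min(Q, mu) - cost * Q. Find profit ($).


Sales at mu = min(369.8244, 397.7700) = 369.8244
Revenue = 12.7591 * 369.8244 = 4718.6265
Total cost = 5.0636 * 369.8244 = 1872.6428
Profit = 4718.6265 - 1872.6428 = 2845.9837

2845.9837 $


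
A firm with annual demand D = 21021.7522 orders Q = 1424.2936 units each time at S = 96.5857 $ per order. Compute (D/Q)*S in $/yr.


Number of orders = D/Q = 14.7594
Cost = 14.7594 * 96.5857 = 1425.5492

1425.5492 $/yr


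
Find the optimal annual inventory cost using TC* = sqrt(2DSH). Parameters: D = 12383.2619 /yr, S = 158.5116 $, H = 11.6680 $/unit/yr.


2*D*S*H = 45806016.3715
TC* = sqrt(45806016.3715) = 6768.0142

6768.0142 $/yr


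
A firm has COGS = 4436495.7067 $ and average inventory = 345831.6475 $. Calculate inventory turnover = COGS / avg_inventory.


Turnover = 4436495.7067 / 345831.6475 = 12.8285

12.8285


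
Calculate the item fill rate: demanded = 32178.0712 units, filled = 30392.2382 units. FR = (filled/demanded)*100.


FR = 30392.2382 / 32178.0712 * 100 = 94.4502

94.4502%


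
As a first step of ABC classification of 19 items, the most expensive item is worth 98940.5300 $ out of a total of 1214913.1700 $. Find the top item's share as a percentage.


Top item = 98940.5300
Total = 1214913.1700
Percentage = 98940.5300 / 1214913.1700 * 100 = 8.1438

8.1438%
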